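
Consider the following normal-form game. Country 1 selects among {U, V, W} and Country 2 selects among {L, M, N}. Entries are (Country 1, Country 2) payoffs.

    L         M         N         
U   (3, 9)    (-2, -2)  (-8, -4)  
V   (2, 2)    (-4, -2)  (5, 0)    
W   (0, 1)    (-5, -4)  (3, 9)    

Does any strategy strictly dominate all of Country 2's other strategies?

No strictly dominant strategy

A strategy is strictly dominant if it gives Country 2 a strictly higher payoff than every other strategy, against every choice by the opponent.
L is not dominant: against W, N gives 9 > 1.
M is not dominant: against U, L gives 9 > -2.
N is not dominant: against U, L gives 9 > -4.
No single strategy is best against every opponent action.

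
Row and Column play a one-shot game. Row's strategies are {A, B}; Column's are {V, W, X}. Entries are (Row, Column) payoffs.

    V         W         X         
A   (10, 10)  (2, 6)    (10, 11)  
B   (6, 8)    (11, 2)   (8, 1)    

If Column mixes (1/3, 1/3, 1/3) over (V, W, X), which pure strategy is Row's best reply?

Row's best reply maximizes expected payoff against the mix.
A: (1/3)·10 + (1/3)·2 + (1/3)·10 = 22/3
B: (1/3)·6 + (1/3)·11 + (1/3)·8 = 25/3
Highest expected payoff is 25/3, from B.

B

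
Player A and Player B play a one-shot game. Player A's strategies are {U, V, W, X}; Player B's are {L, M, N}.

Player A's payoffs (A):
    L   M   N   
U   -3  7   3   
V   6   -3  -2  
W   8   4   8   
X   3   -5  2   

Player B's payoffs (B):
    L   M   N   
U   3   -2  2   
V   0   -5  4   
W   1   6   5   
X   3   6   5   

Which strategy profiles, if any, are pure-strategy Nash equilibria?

None

A profile is a Nash equilibrium when each player is best-responding to the other.
Player A's best responses — vs L: W (payoff 8); vs M: U (payoff 7); vs N: W (payoff 8).
Player B's best responses — vs U: L (payoff 3); vs V: N (payoff 4); vs W: M (payoff 6); vs X: M (payoff 6).
No cell has both players best-responding. For instance, Player A's best reply to M is U, but against U Player B prefers L over M.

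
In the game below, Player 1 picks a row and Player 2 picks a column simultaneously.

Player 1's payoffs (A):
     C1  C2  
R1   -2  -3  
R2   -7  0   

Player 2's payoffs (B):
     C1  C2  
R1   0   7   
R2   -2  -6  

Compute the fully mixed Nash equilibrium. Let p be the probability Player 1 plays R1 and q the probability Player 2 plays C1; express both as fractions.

p = 4/11, q = 3/8

In a mixed NE each player is indifferent between their pure strategies, so the opponent's mix sets the indifference.
Player 2 indifferent between C1 and C2: p·0 + (1−p)·(-2) = p·7 + (1−p)·(-6) ⟹ (-2) + 2p = (-6) + 13p ⟹ p = 4/11.
Player 1 indifferent between R1 and R2: q·(-2) + (1−q)·(-3) = q·(-7) + (1−q)·0 ⟹ (-3) + 1q = 0 + (-7)q ⟹ q = 3/8.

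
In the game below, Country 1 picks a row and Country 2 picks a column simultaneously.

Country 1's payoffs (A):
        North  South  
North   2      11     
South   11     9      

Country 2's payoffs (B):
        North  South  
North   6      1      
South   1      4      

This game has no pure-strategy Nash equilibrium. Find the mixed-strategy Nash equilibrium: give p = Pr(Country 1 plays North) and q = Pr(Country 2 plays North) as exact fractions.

p = 3/8, q = 2/11

In a mixed NE each player is indifferent between their pure strategies, so the opponent's mix sets the indifference.
Country 2 indifferent between North and South: p·6 + (1−p)·1 = p·1 + (1−p)·4 ⟹ 1 + 5p = 4 + (-3)p ⟹ p = 3/8.
Country 1 indifferent between North and South: q·2 + (1−q)·11 = q·11 + (1−q)·9 ⟹ 11 + (-9)q = 9 + 2q ⟹ q = 2/11.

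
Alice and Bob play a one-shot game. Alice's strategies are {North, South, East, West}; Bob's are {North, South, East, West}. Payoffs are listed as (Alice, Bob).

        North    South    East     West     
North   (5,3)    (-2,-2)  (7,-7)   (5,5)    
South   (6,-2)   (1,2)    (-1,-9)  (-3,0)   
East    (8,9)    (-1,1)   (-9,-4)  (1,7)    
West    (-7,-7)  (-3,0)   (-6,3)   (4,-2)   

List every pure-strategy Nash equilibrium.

Check mutual best responses: a cell is a NE iff neither player can gain by unilaterally deviating.
Alice's best responses — vs North: East (payoff 8); vs South: South (payoff 1); vs East: North (payoff 7); vs West: North (payoff 5).
Bob's best responses — vs North: West (payoff 5); vs South: South (payoff 2); vs East: North (payoff 9); vs West: East (payoff 3).
Mutual best responses occur at (North, West), (South, South), and (East, North); at each, neither player gains by switching.

(North, West), (South, South), and (East, North)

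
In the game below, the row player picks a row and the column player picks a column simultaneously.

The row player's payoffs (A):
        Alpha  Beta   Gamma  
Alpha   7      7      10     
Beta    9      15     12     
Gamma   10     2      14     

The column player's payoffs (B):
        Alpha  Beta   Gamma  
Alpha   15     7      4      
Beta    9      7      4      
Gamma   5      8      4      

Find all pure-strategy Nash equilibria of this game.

Find each player's best response to every opponent strategy; NE are the intersections.
The row player's best responses — vs Alpha: Gamma (payoff 10); vs Beta: Beta (payoff 15); vs Gamma: Gamma (payoff 14).
The column player's best responses — vs Alpha: Alpha (payoff 15); vs Beta: Alpha (payoff 9); vs Gamma: Beta (payoff 8).
No cell has both players best-responding. For instance, the row player's best reply to Alpha is Gamma, but against Gamma the column player prefers Beta over Alpha.

No pure-strategy Nash equilibrium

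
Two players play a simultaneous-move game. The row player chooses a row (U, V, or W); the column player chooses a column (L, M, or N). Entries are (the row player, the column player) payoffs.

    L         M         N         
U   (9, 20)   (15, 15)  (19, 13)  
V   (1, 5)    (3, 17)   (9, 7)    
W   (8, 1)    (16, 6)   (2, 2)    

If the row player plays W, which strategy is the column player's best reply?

With the row player fixed at W, the column player's payoffs are: L → 1, M → 6, N → 2.
The maximum is 6, achieved by M.

M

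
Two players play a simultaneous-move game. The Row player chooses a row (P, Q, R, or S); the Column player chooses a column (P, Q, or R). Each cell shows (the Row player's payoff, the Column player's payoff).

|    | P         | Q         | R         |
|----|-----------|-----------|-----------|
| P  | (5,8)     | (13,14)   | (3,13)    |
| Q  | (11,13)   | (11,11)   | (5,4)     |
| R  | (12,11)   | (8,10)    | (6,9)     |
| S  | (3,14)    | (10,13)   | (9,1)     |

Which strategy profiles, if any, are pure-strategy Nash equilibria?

Find each player's best response to every opponent strategy; NE are the intersections.
The Row player's best responses — vs P: R (payoff 12); vs Q: P (payoff 13); vs R: S (payoff 9).
The Column player's best responses — vs P: Q (payoff 14); vs Q: P (payoff 13); vs R: P (payoff 11); vs S: P (payoff 14).
Mutual best responses occur at (P, Q) and (R, P); at each, neither player gains by switching.

(P, Q) and (R, P)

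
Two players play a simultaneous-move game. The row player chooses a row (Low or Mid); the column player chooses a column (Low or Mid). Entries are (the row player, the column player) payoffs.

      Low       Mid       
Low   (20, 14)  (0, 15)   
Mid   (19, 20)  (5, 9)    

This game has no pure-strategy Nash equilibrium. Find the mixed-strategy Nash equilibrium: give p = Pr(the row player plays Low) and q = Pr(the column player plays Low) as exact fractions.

Each player's mixing probability is pinned down by making the *other* player indifferent.
The column player indifferent between Low and Mid: p·14 + (1−p)·20 = p·15 + (1−p)·9 ⟹ 20 + (-6)p = 9 + 6p ⟹ p = 11/12.
The row player indifferent between Low and Mid: q·20 + (1−q)·0 = q·19 + (1−q)·5 ⟹ 0 + 20q = 5 + 14q ⟹ q = 5/6.

p = 11/12, q = 5/6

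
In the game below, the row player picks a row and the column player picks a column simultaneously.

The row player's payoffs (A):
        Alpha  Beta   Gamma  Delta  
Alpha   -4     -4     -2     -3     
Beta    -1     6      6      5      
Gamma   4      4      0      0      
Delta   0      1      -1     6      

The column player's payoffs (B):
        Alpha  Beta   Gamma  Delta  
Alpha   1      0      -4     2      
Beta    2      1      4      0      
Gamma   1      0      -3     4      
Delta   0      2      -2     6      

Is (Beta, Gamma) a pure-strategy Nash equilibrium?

Yes

Holding the column player at Gamma: the row player gets 6 from Beta, versus -2 from Alpha, 0 from Gamma, -1 from Delta. No profitable deviation for the row player.
Holding the row player at Beta: the column player gets 4 from Gamma, versus 2 from Alpha, 1 from Beta, 0 from Delta. No profitable deviation for the column player either.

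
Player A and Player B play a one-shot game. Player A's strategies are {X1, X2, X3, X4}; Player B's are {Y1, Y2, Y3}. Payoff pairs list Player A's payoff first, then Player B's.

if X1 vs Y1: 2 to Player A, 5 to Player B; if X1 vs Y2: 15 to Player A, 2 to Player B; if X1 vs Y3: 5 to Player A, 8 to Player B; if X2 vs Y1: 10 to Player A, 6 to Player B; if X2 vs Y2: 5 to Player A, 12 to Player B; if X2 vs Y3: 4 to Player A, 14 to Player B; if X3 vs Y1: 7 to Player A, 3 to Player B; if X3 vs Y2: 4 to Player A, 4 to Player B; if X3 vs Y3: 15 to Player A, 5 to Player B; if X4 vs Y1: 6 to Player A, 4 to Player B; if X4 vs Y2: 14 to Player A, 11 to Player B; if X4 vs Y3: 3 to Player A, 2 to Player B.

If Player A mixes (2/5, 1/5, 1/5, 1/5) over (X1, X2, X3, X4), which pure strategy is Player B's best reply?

Y3

Player B's best reply maximizes expected payoff against the mix.
Y1: (2/5)·5 + (1/5)·6 + (1/5)·3 + (1/5)·4 = 23/5
Y2: (2/5)·2 + (1/5)·12 + (1/5)·4 + (1/5)·11 = 31/5
Y3: (2/5)·8 + (1/5)·14 + (1/5)·5 + (1/5)·2 = 37/5
Highest expected payoff is 37/5, from Y3.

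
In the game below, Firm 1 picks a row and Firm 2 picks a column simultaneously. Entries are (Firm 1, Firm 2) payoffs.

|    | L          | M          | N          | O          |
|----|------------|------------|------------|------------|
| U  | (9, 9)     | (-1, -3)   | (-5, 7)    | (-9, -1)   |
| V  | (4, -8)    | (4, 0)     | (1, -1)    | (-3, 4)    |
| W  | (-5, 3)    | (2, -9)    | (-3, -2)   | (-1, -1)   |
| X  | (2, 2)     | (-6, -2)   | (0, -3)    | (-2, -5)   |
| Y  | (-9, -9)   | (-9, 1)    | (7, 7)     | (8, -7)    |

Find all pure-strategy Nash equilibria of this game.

Check mutual best responses: a cell is a NE iff neither player can gain by unilaterally deviating.
Firm 1's best responses — vs L: U (payoff 9); vs M: V (payoff 4); vs N: Y (payoff 7); vs O: Y (payoff 8).
Firm 2's best responses — vs U: L (payoff 9); vs V: O (payoff 4); vs W: L (payoff 3); vs X: L (payoff 2); vs Y: N (payoff 7).
Mutual best responses occur at (U, L) and (Y, N); at each, neither player gains by switching.

(U, L) and (Y, N)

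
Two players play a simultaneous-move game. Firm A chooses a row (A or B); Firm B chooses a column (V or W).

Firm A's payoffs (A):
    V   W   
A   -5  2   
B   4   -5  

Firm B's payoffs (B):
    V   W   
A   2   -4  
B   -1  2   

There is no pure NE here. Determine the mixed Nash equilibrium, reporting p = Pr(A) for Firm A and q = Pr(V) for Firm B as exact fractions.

Each player's mixing probability is pinned down by making the *other* player indifferent.
Firm B indifferent between V and W: p·2 + (1−p)·(-1) = p·(-4) + (1−p)·2 ⟹ (-1) + 3p = 2 + (-6)p ⟹ p = 1/3.
Firm A indifferent between A and B: q·(-5) + (1−q)·2 = q·4 + (1−q)·(-5) ⟹ 2 + (-7)q = (-5) + 9q ⟹ q = 7/16.

p = 1/3, q = 7/16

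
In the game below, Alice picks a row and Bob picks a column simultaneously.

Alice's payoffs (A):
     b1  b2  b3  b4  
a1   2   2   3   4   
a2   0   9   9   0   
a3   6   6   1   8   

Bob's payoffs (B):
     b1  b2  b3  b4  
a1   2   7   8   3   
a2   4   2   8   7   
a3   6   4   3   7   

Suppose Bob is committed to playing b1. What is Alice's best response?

a3

With Bob fixed at b1, Alice's payoffs are: a1 → 2, a2 → 0, a3 → 6.
The maximum is 6, achieved by a3.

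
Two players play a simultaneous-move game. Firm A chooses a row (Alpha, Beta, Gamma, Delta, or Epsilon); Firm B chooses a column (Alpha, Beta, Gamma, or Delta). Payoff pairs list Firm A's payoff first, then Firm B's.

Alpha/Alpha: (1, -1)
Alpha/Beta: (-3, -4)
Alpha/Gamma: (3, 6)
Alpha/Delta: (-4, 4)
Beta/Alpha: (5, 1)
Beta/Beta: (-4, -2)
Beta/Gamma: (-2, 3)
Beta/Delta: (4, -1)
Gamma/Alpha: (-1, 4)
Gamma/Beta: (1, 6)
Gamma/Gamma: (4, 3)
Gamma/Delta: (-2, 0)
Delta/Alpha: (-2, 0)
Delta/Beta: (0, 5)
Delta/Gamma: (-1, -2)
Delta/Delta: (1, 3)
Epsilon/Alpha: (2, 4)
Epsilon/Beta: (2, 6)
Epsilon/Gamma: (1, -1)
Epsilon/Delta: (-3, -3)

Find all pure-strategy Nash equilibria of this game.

Check mutual best responses: a cell is a NE iff neither player can gain by unilaterally deviating.
Firm A's best responses — vs Alpha: Beta (payoff 5); vs Beta: Epsilon (payoff 2); vs Gamma: Gamma (payoff 4); vs Delta: Beta (payoff 4).
Firm B's best responses — vs Alpha: Gamma (payoff 6); vs Beta: Gamma (payoff 3); vs Gamma: Beta (payoff 6); vs Delta: Beta (payoff 5); vs Epsilon: Beta (payoff 6).
The only mutual best response is (Epsilon, Beta); neither player gains by switching there.

(Epsilon, Beta)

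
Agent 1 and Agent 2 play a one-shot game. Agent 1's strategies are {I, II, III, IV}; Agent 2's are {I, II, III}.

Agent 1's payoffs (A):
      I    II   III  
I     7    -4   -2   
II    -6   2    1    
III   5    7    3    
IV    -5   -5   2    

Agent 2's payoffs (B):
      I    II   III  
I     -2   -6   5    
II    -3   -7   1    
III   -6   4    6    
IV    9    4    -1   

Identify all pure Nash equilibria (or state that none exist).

Find each player's best response to every opponent strategy; NE are the intersections.
Agent 1's best responses — vs I: I (payoff 7); vs II: III (payoff 7); vs III: III (payoff 3).
Agent 2's best responses — vs I: III (payoff 5); vs II: III (payoff 1); vs III: III (payoff 6); vs IV: I (payoff 9).
The only mutual best response is (III, III); neither player gains by switching there.

(III, III)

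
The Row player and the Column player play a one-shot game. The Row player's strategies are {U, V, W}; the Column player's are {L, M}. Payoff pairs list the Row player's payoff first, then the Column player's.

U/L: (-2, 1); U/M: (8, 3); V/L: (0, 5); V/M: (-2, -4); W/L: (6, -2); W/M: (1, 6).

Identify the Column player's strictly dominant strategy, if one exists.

A strategy is strictly dominant if it gives the Column player a strictly higher payoff than every other strategy, against every choice by the opponent.
L is not dominant: against U, M gives 3 > 1.
M is not dominant: against V, L gives 5 > -4.
No single strategy is best against every opponent action.

None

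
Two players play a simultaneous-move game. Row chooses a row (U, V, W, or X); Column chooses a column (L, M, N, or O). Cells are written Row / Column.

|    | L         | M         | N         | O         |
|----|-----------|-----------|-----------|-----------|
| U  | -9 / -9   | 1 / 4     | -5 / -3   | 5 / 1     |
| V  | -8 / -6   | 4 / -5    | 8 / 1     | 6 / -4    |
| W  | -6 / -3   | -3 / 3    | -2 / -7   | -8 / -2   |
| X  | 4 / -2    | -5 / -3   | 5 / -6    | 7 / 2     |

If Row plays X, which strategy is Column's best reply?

With Row fixed at X, Column's payoffs are: L → -2, M → -3, N → -6, O → 2.
The maximum is 2, achieved by O.

O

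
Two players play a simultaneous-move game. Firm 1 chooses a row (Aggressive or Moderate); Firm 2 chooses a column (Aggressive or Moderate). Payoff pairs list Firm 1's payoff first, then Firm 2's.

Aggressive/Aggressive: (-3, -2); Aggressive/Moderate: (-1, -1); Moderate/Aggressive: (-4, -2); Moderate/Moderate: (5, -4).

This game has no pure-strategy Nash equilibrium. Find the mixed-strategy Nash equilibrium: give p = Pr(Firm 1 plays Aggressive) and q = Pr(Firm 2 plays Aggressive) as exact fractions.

p = 2/3, q = 6/7

Each player's mixing probability is pinned down by making the *other* player indifferent.
Firm 2 indifferent between Aggressive and Moderate: p·(-2) + (1−p)·(-2) = p·(-1) + (1−p)·(-4) ⟹ (-2) + 0p = (-4) + 3p ⟹ p = 2/3.
Firm 1 indifferent between Aggressive and Moderate: q·(-3) + (1−q)·(-1) = q·(-4) + (1−q)·5 ⟹ (-1) + (-2)q = 5 + (-9)q ⟹ q = 6/7.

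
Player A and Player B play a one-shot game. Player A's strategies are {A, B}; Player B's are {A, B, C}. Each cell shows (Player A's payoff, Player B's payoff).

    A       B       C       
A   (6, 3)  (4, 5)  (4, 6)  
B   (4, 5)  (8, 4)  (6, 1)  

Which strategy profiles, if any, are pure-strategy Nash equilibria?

None

A profile is a Nash equilibrium when each player is best-responding to the other.
Player A's best responses — vs A: A (payoff 6); vs B: B (payoff 8); vs C: B (payoff 6).
Player B's best responses — vs A: C (payoff 6); vs B: A (payoff 5).
No cell has both players best-responding. For instance, Player A's best reply to C is B, but against B Player B prefers A over C.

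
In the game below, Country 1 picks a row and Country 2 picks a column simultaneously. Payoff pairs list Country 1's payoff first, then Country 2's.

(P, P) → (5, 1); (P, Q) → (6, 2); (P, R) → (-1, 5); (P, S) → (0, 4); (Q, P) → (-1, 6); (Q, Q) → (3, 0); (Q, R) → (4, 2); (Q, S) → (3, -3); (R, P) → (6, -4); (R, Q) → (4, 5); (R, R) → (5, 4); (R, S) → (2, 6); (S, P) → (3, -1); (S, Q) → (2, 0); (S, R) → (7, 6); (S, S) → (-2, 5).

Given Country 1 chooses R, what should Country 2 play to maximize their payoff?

With Country 1 fixed at R, Country 2's payoffs are: P → -4, Q → 5, R → 4, S → 6.
The maximum is 6, achieved by S.

S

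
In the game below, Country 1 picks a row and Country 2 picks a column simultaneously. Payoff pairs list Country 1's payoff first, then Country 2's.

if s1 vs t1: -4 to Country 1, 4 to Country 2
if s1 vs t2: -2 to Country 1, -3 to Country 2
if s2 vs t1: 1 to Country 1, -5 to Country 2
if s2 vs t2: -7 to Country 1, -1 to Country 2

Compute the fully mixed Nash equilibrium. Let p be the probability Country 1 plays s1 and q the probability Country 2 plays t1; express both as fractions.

Each player's mixing probability is pinned down by making the *other* player indifferent.
Country 2 indifferent between t1 and t2: p·4 + (1−p)·(-5) = p·(-3) + (1−p)·(-1) ⟹ (-5) + 9p = (-1) + (-2)p ⟹ p = 4/11.
Country 1 indifferent between s1 and s2: q·(-4) + (1−q)·(-2) = q·1 + (1−q)·(-7) ⟹ (-2) + (-2)q = (-7) + 8q ⟹ q = 1/2.

p = 4/11, q = 1/2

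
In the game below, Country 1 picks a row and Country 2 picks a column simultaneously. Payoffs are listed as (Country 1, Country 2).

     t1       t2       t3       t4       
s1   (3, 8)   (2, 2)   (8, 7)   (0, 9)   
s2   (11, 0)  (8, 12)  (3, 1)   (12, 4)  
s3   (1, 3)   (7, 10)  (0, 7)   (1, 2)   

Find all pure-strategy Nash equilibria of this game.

Find each player's best response to every opponent strategy; NE are the intersections.
Country 1's best responses — vs t1: s2 (payoff 11); vs t2: s2 (payoff 8); vs t3: s1 (payoff 8); vs t4: s2 (payoff 12).
Country 2's best responses — vs s1: t4 (payoff 9); vs s2: t2 (payoff 12); vs s3: t2 (payoff 10).
The only mutual best response is (s2, t2); neither player gains by switching there.

(s2, t2)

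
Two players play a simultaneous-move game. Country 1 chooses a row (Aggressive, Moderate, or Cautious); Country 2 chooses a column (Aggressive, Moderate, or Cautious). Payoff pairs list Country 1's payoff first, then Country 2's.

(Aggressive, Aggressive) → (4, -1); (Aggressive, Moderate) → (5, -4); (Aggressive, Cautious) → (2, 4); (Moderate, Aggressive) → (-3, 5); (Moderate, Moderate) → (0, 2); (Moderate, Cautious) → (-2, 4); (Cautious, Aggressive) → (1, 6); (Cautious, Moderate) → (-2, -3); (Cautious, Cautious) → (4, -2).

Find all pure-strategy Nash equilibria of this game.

A profile is a Nash equilibrium when each player is best-responding to the other.
Country 1's best responses — vs Aggressive: Aggressive (payoff 4); vs Moderate: Aggressive (payoff 5); vs Cautious: Cautious (payoff 4).
Country 2's best responses — vs Aggressive: Cautious (payoff 4); vs Moderate: Aggressive (payoff 5); vs Cautious: Aggressive (payoff 6).
No cell has both players best-responding. For instance, Country 1's best reply to Cautious is Cautious, but against Cautious Country 2 prefers Aggressive over Cautious.

No pure-strategy Nash equilibrium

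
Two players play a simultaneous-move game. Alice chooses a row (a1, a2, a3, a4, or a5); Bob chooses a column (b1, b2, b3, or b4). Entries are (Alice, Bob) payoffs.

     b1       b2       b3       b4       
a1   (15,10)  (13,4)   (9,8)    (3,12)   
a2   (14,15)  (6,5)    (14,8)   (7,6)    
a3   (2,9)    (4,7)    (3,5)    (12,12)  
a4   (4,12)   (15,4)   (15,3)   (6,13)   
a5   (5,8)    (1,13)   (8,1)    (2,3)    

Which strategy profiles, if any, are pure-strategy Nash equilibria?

(a3, b4)

Check mutual best responses: a cell is a NE iff neither player can gain by unilaterally deviating.
Alice's best responses — vs b1: a1 (payoff 15); vs b2: a4 (payoff 15); vs b3: a4 (payoff 15); vs b4: a3 (payoff 12).
Bob's best responses — vs a1: b4 (payoff 12); vs a2: b1 (payoff 15); vs a3: b4 (payoff 12); vs a4: b4 (payoff 13); vs a5: b2 (payoff 13).
The only mutual best response is (a3, b4); neither player gains by switching there.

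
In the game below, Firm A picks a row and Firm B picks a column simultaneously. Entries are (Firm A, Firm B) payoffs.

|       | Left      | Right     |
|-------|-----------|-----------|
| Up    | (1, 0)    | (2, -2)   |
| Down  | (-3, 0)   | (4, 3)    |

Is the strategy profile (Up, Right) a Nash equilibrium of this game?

Holding Firm B at Right: Firm A gets 2 from Up but could get 4 by switching to Down. Firm A has a profitable deviation.

No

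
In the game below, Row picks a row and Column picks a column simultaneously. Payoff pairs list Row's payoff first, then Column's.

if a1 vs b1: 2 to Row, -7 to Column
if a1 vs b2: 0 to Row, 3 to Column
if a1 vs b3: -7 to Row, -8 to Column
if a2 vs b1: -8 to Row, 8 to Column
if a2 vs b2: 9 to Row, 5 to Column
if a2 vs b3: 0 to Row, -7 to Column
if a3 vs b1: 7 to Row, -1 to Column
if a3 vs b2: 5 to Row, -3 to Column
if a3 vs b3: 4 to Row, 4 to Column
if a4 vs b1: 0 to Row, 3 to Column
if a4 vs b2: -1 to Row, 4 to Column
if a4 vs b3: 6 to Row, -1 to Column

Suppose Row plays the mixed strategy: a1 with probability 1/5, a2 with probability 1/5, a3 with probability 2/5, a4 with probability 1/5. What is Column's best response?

Compute Column's expected payoff from each pure strategy against the given mix.
b1: (1/5)·(-7) + (1/5)·8 + (2/5)·(-1) + (1/5)·3 = 2/5
b2: (1/5)·3 + (1/5)·5 + (2/5)·(-3) + (1/5)·4 = 6/5
b3: (1/5)·(-8) + (1/5)·(-7) + (2/5)·4 + (1/5)·(-1) = -8/5
Highest expected payoff is 6/5, from b2.

b2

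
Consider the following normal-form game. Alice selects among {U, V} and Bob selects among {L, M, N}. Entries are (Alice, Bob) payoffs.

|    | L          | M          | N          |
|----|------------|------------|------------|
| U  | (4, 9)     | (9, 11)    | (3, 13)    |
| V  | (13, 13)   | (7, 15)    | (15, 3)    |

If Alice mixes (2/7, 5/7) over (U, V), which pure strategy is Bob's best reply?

Bob's best reply maximizes expected payoff against the mix.
L: (2/7)·9 + (5/7)·13 = 83/7
M: (2/7)·11 + (5/7)·15 = 97/7
N: (2/7)·13 + (5/7)·3 = 41/7
Highest expected payoff is 97/7, from M.

M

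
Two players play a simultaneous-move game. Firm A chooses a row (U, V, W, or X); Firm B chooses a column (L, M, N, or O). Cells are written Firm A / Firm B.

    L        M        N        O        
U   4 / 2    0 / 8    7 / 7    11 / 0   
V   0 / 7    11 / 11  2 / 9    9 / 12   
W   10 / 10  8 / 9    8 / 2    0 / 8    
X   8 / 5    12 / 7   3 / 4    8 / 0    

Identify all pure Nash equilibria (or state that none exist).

A profile is a Nash equilibrium when each player is best-responding to the other.
Firm A's best responses — vs L: W (payoff 10); vs M: X (payoff 12); vs N: W (payoff 8); vs O: U (payoff 11).
Firm B's best responses — vs U: M (payoff 8); vs V: O (payoff 12); vs W: L (payoff 10); vs X: M (payoff 7).
Mutual best responses occur at (W, L) and (X, M); at each, neither player gains by switching.

(W, L) and (X, M)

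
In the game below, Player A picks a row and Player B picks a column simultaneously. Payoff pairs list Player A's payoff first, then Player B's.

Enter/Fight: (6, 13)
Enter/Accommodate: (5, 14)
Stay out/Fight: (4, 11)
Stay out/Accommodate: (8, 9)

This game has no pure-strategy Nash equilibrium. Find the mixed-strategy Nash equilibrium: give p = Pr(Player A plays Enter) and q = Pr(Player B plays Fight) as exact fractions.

In a mixed NE each player is indifferent between their pure strategies, so the opponent's mix sets the indifference.
Player B indifferent between Fight and Accommodate: p·13 + (1−p)·11 = p·14 + (1−p)·9 ⟹ 11 + 2p = 9 + 5p ⟹ p = 2/3.
Player A indifferent between Enter and Stay out: q·6 + (1−q)·5 = q·4 + (1−q)·8 ⟹ 5 + 1q = 8 + (-4)q ⟹ q = 3/5.

p = 2/3, q = 3/5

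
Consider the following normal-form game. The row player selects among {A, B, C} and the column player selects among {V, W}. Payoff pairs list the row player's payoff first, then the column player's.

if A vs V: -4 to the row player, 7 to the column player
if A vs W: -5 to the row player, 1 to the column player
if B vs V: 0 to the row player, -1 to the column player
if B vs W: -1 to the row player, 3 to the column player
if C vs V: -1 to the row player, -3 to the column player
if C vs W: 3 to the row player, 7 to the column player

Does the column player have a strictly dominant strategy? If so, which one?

Check whether one of the column player's strategies beats all alternatives regardless of what the opponent does.
V is not dominant: against B, W gives 3 > -1.
W is not dominant: against A, V gives 7 > 1.
No single strategy is best against every opponent action.

No strictly dominant strategy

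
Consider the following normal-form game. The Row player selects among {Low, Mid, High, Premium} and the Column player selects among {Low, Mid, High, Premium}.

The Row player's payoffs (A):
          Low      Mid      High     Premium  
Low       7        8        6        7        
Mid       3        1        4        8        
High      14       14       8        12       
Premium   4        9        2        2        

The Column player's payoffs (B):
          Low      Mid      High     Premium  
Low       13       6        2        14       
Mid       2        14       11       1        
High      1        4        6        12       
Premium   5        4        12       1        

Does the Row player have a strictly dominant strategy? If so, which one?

A strategy is strictly dominant if it gives the Row player a strictly higher payoff than every other strategy, against every choice by the opponent.
High strictly dominates: vs Low: 14 > each of {7, 3, 4}; vs Mid: 14 > each of {8, 1, 9}; vs High: 8 > each of {6, 4, 2}; vs Premium: 12 > each of {7, 8, 2}.

High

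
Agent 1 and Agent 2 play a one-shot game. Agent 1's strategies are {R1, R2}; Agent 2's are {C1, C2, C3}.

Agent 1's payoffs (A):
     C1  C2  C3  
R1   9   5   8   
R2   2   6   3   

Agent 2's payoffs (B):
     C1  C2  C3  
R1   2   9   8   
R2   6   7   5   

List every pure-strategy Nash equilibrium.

(R2, C2)

Check mutual best responses: a cell is a NE iff neither player can gain by unilaterally deviating.
Agent 1's best responses — vs C1: R1 (payoff 9); vs C2: R2 (payoff 6); vs C3: R1 (payoff 8).
Agent 2's best responses — vs R1: C2 (payoff 9); vs R2: C2 (payoff 7).
The only mutual best response is (R2, C2); neither player gains by switching there.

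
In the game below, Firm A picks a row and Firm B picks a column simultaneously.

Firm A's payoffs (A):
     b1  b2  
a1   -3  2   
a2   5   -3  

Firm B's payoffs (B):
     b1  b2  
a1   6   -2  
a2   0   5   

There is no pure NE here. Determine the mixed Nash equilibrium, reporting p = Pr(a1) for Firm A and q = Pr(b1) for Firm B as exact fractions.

p = 5/13, q = 5/13

Each player's mixing probability is pinned down by making the *other* player indifferent.
Firm B indifferent between b1 and b2: p·6 + (1−p)·0 = p·(-2) + (1−p)·5 ⟹ 0 + 6p = 5 + (-7)p ⟹ p = 5/13.
Firm A indifferent between a1 and a2: q·(-3) + (1−q)·2 = q·5 + (1−q)·(-3) ⟹ 2 + (-5)q = (-3) + 8q ⟹ q = 5/13.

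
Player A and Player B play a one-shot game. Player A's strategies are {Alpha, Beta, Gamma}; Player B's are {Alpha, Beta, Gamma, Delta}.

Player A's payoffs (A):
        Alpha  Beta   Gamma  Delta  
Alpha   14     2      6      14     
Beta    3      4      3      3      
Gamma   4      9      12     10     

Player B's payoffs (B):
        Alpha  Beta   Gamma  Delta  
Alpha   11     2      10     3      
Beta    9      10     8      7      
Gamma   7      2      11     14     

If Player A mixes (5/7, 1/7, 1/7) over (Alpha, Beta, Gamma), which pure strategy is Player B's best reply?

Alpha

Compute Player B's expected payoff from each pure strategy against the given mix.
Alpha: (5/7)·11 + (1/7)·9 + (1/7)·7 = 71/7
Beta: (5/7)·2 + (1/7)·10 + (1/7)·2 = 22/7
Gamma: (5/7)·10 + (1/7)·8 + (1/7)·11 = 69/7
Delta: (5/7)·3 + (1/7)·7 + (1/7)·14 = 36/7
Highest expected payoff is 71/7, from Alpha.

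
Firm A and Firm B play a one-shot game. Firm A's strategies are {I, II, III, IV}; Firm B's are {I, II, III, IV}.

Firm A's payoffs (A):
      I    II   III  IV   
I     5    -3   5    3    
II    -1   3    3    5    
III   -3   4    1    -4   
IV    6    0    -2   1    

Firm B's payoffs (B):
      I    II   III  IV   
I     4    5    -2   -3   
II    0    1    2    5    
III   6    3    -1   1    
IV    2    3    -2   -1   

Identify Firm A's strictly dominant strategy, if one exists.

Check whether one of Firm A's strategies beats all alternatives regardless of what the opponent does.
I is not dominant: against I, IV gives 6 > 5.
II is not dominant: against I, I gives 5 > -1.
III is not dominant: against I, I gives 5 > -3.
IV is not dominant: against II, II gives 3 > 0.
No single strategy is best against every opponent action.

No strictly dominant strategy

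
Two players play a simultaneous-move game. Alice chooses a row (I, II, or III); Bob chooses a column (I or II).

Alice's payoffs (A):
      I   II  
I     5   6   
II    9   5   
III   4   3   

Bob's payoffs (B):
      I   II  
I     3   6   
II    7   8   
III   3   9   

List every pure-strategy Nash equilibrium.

A profile is a Nash equilibrium when each player is best-responding to the other.
Alice's best responses — vs I: II (payoff 9); vs II: I (payoff 6).
Bob's best responses — vs I: II (payoff 6); vs II: II (payoff 8); vs III: II (payoff 9).
The only mutual best response is (I, II); neither player gains by switching there.

(I, II)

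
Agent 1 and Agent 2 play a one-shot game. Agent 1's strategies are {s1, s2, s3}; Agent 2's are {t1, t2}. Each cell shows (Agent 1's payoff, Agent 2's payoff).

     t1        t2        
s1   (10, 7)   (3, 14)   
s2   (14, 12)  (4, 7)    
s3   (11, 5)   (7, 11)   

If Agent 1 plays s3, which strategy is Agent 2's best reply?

With Agent 1 fixed at s3, Agent 2's payoffs are: t1 → 5, t2 → 11.
The maximum is 11, achieved by t2.

t2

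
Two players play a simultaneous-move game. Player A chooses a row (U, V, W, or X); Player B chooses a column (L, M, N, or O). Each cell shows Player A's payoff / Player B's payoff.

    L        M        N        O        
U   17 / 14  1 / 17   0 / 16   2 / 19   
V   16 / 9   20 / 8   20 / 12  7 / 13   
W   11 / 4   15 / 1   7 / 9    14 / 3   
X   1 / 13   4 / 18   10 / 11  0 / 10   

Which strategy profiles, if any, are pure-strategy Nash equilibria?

Find each player's best response to every opponent strategy; NE are the intersections.
Player A's best responses — vs L: U (payoff 17); vs M: V (payoff 20); vs N: V (payoff 20); vs O: W (payoff 14).
Player B's best responses — vs U: O (payoff 19); vs V: O (payoff 13); vs W: N (payoff 9); vs X: M (payoff 18).
No cell has both players best-responding. For instance, Player A's best reply to M is V, but against V Player B prefers O over M.

No pure-strategy Nash equilibrium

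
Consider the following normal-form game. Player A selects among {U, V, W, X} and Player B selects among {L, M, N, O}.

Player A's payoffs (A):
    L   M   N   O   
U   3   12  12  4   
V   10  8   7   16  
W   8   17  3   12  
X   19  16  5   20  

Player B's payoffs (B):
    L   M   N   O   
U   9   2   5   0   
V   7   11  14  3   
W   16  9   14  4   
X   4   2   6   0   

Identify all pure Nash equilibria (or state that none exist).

A profile is a Nash equilibrium when each player is best-responding to the other.
Player A's best responses — vs L: X (payoff 19); vs M: W (payoff 17); vs N: U (payoff 12); vs O: X (payoff 20).
Player B's best responses — vs U: L (payoff 9); vs V: N (payoff 14); vs W: L (payoff 16); vs X: N (payoff 6).
No cell has both players best-responding. For instance, Player A's best reply to O is X, but against X Player B prefers N over O.

None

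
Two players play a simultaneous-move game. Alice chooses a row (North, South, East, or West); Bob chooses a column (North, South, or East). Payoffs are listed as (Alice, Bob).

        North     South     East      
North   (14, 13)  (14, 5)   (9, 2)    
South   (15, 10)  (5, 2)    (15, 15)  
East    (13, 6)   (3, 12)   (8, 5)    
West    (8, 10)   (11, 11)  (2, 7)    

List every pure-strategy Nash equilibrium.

(South, East)

A profile is a Nash equilibrium when each player is best-responding to the other.
Alice's best responses — vs North: South (payoff 15); vs South: North (payoff 14); vs East: South (payoff 15).
Bob's best responses — vs North: North (payoff 13); vs South: East (payoff 15); vs East: South (payoff 12); vs West: South (payoff 11).
The only mutual best response is (South, East); neither player gains by switching there.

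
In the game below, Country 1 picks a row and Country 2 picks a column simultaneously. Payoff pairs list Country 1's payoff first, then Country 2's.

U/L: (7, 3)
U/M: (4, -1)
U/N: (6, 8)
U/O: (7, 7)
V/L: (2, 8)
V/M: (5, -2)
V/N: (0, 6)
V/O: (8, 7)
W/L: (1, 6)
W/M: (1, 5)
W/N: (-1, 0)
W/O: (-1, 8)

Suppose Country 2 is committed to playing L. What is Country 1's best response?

U

With Country 2 fixed at L, Country 1's payoffs are: U → 7, V → 2, W → 1.
The maximum is 7, achieved by U.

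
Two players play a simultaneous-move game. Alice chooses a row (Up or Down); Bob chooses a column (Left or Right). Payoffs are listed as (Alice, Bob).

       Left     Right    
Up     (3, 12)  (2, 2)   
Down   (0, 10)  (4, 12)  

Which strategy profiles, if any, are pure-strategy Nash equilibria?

Find each player's best response to every opponent strategy; NE are the intersections.
Alice's best responses — vs Left: Up (payoff 3); vs Right: Down (payoff 4).
Bob's best responses — vs Up: Left (payoff 12); vs Down: Right (payoff 12).
Mutual best responses occur at (Up, Left) and (Down, Right); at each, neither player gains by switching.

(Up, Left) and (Down, Right)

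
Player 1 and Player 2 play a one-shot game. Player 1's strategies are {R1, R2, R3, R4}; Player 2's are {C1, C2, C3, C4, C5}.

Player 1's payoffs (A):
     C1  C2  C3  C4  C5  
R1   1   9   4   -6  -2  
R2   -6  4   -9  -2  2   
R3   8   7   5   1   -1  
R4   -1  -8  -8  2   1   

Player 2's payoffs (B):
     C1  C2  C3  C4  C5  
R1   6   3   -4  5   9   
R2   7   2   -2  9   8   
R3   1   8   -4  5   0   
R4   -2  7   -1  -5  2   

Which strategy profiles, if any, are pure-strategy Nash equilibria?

Find each player's best response to every opponent strategy; NE are the intersections.
Player 1's best responses — vs C1: R3 (payoff 8); vs C2: R1 (payoff 9); vs C3: R3 (payoff 5); vs C4: R4 (payoff 2); vs C5: R2 (payoff 2).
Player 2's best responses — vs R1: C5 (payoff 9); vs R2: C4 (payoff 9); vs R3: C2 (payoff 8); vs R4: C2 (payoff 7).
No cell has both players best-responding. For instance, Player 1's best reply to C1 is R3, but against R3 Player 2 prefers C2 over C1.

No pure-strategy Nash equilibrium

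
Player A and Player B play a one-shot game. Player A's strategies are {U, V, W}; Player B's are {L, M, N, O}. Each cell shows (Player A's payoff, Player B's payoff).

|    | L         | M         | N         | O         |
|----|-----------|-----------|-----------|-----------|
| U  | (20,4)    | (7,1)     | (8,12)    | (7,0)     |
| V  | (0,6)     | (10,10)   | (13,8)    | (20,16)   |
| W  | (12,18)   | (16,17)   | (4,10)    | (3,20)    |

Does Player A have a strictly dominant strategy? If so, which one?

None

A strategy is strictly dominant if it gives Player A a strictly higher payoff than every other strategy, against every choice by the opponent.
U is not dominant: against M, V gives 10 > 7.
V is not dominant: against L, U gives 20 > 0.
W is not dominant: against L, U gives 20 > 12.
No single strategy is best against every opponent action.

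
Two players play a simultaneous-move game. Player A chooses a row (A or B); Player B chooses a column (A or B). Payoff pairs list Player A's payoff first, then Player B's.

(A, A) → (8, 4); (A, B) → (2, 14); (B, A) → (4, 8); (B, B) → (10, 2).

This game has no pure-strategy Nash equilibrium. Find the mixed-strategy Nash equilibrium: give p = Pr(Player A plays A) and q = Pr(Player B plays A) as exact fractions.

Each player's mixing probability is pinned down by making the *other* player indifferent.
Player B indifferent between A and B: p·4 + (1−p)·8 = p·14 + (1−p)·2 ⟹ 8 + (-4)p = 2 + 12p ⟹ p = 3/8.
Player A indifferent between A and B: q·8 + (1−q)·2 = q·4 + (1−q)·10 ⟹ 2 + 6q = 10 + (-6)q ⟹ q = 2/3.

p = 3/8, q = 2/3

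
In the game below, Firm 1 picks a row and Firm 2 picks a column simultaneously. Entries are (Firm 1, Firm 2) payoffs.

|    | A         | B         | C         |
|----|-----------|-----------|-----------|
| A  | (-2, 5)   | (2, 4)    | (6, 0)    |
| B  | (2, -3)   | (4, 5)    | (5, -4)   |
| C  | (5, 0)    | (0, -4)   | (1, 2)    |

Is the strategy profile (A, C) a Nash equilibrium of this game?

Holding Firm 2 at C: Firm 1 gets 6 from A, versus 5 from B, 1 from C. No profitable deviation for Firm 1.
Holding Firm 1 at A: Firm 2 gets 0 from C but could get 5 by switching to A. Firm 2 has a profitable deviation.

No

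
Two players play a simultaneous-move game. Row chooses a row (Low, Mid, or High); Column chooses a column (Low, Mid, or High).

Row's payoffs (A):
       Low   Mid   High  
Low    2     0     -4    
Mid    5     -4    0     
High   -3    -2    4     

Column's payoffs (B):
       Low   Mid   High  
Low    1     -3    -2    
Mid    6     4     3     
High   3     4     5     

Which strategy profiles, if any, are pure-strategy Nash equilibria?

(Mid, Low) and (High, High)

Check mutual best responses: a cell is a NE iff neither player can gain by unilaterally deviating.
Row's best responses — vs Low: Mid (payoff 5); vs Mid: Low (payoff 0); vs High: High (payoff 4).
Column's best responses — vs Low: Low (payoff 1); vs Mid: Low (payoff 6); vs High: High (payoff 5).
Mutual best responses occur at (Mid, Low) and (High, High); at each, neither player gains by switching.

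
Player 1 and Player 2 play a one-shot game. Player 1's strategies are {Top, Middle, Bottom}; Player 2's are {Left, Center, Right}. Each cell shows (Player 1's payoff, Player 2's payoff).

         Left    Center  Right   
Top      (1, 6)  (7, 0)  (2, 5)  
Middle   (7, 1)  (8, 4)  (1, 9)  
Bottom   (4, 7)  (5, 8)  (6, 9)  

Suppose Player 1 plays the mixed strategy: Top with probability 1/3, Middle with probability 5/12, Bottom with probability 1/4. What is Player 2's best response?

Compute Player 2's expected payoff from each pure strategy against the given mix.
Left: (1/3)·6 + (5/12)·1 + (1/4)·7 = 25/6
Center: (1/3)·0 + (5/12)·4 + (1/4)·8 = 11/3
Right: (1/3)·5 + (5/12)·9 + (1/4)·9 = 23/3
Highest expected payoff is 23/3, from Right.

Right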